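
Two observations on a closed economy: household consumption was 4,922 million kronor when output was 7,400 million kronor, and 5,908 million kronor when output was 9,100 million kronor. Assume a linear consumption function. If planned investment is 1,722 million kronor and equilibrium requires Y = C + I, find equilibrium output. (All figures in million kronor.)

MPC = (5908 − 4922)/(9100 − 7400) = 986/1700 = 0.58
a = 4922 − 0.58(7400) = 630
Equilibrium: Y = 630 + 0.58Y + 1722
0.42Y = 2352, so Y = 2352/0.42 = 5600

Y = 5600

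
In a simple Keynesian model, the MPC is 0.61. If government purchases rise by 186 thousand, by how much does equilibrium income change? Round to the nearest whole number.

ΔY ≈ 477

The multiplier is 1/(1 − MPC) = 1/0.39.
ΔY = 186/0.39 = 476.92 ≈ 477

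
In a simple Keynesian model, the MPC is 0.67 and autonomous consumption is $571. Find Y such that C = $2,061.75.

571 + 0.67Y = 2061.75
0.67Y = 1490.75, so Y = 1490.75/0.67 = 2225

Y = 2225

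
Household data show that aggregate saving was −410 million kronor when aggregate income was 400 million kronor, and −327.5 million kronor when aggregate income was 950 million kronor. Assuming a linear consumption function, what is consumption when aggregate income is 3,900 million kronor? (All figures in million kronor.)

MPS = ΔS/ΔY = (-327.5 − (-410))/(950 − 400) = 82.5/550 = 0.15
MPC = 1 − MPS = 0.85
Autonomous saving = -410 − 0.15(400) = -470, so a = 470
C = 470 + 0.85(3900) = 470 + 3315 = 3785

C = 3785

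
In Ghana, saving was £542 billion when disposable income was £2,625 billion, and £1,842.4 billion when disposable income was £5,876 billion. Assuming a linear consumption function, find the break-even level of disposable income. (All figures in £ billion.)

Y = 1270

MPS = ΔS/ΔY = (1842.4 − 542)/(5876 − 2625) = 1300.4/3251 = 0.4
MPC = 1 − MPS = 0.6
From S(2625) = 542: −a + 0.4(2625) = 542, so a = 1050 − 542 = 508
Break-even (S = 0): Y = a/MPS = 508/0.4 = 1270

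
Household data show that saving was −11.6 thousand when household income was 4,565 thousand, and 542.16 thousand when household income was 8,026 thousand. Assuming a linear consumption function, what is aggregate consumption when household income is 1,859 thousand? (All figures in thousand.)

MPS = ΔS/ΔY = (542.16 − (-11.6))/(8026 − 4565) = 553.76/3461 = 0.16
MPC = 1 − MPS = 0.84
Autonomous saving = -11.6 − 0.16(4565) = -742, so a = 742
C = 742 + 0.84(1859) = 742 + 1561.56 = 2303.56

C = 2303.56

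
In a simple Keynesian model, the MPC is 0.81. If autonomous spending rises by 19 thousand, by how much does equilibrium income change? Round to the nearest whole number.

ΔY ≈ 100

The multiplier is 1/(1 − MPC) = 1/0.19.
ΔY = 19/0.19 = 100.00 ≈ 100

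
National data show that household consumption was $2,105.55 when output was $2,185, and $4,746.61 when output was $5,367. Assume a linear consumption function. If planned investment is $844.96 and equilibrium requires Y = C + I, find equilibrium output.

Y = 6688

MPC = (4746.61 − 2105.55)/(5367 − 2185) = 2641.06/3182 = 0.83
a = 2105.55 − 0.83(2185) = 292
Equilibrium: Y = 292 + 0.83Y + 844.96
0.17Y = 1136.96, so Y = 1136.96/0.17 = 6688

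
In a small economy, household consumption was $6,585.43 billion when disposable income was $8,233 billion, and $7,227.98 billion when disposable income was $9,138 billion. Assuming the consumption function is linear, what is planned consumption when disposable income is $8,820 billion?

MPC = (7227.98 − 6585.43)/(9138 − 8233) = 642.55/905 = 0.71
a = 6585.43 − 0.71(8233) = 6585.43 − 5845.43 = 740
C = 740 + 0.71(8820) = 740 + 6262.2 = 7002.2

C = 7002.2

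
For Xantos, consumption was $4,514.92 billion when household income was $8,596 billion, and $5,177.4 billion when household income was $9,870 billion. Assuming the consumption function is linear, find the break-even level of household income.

Y = 93.75

MPC = (5177.4 − 4514.92)/(9870 − 8596) = 662.48/1274 = 0.52
a = 4514.92 − 0.52(8596) = 4514.92 − 4469.92 = 45
Break-even: Y = a/(1−MPC) = 45/0.48 = 93.75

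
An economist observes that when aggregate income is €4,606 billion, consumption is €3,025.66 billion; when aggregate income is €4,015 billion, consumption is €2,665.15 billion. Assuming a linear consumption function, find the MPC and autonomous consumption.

MPC = ΔC/ΔY = (3025.66 − 2665.15)/(4606 − 4015) = 360.51/591 = 0.61
a = C − MPC·Y = 2665.15 − 0.61(4015) = 2665.15 − 2449.15 = 216

MPC = 0.61; a = 216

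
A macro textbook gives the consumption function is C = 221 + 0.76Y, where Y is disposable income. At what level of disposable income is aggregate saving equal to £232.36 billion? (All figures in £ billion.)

S = Y − C = -221 + 0.24Y
-221 + 0.24Y = 232.36, so 0.24Y = 453.36 and Y = 1889

Y = 1889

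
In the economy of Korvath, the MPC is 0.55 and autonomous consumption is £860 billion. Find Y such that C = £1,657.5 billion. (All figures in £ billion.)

Y = 1450

860 + 0.55Y = 1657.5
0.55Y = 797.5, so Y = 797.5/0.55 = 1450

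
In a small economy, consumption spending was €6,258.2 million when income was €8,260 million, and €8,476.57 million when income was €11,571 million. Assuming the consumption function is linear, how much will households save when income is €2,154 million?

S = -13.18

MPC = (8476.57 − 6258.2)/(11571 − 8260) = 2218.37/3311 = 0.67
a = 6258.2 − 0.67(8260) = 6258.2 − 5534.2 = 724
C = 724 + 0.67(2154) = 2167.18
S = 2154 − 2167.18 = -13.18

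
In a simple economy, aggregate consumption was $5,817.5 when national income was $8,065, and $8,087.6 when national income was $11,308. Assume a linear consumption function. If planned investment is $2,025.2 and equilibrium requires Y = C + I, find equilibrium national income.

Y = 7324

MPC = (8087.6 − 5817.5)/(11308 − 8065) = 2270.1/3243 = 0.7
a = 5817.5 − 0.7(8065) = 172
Equilibrium: Y = 172 + 0.7Y + 2025.2
0.3Y = 2197.2, so Y = 2197.2/0.3 = 7324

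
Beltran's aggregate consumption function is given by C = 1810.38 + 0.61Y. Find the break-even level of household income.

At break-even, C = Y: 1810.38 + 0.61Y = Y
0.39Y = 1810.38, so Y = 1810.38/0.39 = 4642

Y = 4642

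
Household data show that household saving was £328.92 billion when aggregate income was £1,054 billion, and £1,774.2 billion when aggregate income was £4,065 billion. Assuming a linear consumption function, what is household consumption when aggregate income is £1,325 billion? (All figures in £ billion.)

MPS = ΔS/ΔY = (1774.2 − 328.92)/(4065 − 1054) = 1445.28/3011 = 0.48
MPC = 1 − MPS = 0.52
Autonomous saving = 328.92 − 0.48(1054) = -177, so a = 177
C = 177 + 0.52(1325) = 177 + 689 = 866

C = 866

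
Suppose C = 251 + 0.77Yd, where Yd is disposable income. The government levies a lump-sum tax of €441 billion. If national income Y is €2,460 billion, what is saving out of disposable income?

S = 213.37

Yd = Y − T = 2460 − 441 = 2019
C = 251 + 0.77(2019) = 251 + 1554.63 = 1805.63
S = Yd − C = 2019 − 1805.63 = 213.37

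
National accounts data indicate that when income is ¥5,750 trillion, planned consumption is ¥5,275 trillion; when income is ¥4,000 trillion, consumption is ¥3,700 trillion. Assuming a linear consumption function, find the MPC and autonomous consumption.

MPC = 0.9; a = 100

MPC = ΔC/ΔY = (5275 − 3700)/(5750 − 4000) = 1575/1750 = 0.9
a = C − MPC·Y = 3700 − 0.9(4000) = 3700 − 3600 = 100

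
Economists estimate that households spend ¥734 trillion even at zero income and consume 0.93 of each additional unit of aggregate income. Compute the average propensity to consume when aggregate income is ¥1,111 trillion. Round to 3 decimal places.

APC = 1.591

C = 734 + 0.93(1111) = 1767.23
APC = C/Y = 1767.23/1111 = 1.591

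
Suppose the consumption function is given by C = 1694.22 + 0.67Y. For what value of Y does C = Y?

Y = 5134

At break-even, C = Y: 1694.22 + 0.67Y = Y
0.33Y = 1694.22, so Y = 1694.22/0.33 = 5134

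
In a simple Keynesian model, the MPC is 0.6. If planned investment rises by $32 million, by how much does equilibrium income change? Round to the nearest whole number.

ΔY ≈ 80

The multiplier is 1/(1 − MPC) = 1/0.4.
ΔY = 32/0.4 = 80.00 ≈ 80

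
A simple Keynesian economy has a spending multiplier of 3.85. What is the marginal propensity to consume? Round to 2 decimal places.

MPC = 0.74

k = 1/(1 − MPC), so 1 − MPC = 1/k = 1/3.85 = 0.2597
MPC = 1 − 0.2597 = 0.74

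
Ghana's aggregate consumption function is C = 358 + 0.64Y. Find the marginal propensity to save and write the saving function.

MPS = 0.36; S = -358 + 0.36Y

MPS = 1 − MPC = 1 − 0.64 = 0.36
S = Y − C = -358 + 0.36Y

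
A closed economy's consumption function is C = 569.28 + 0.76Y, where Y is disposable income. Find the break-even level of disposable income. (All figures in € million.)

At break-even, C = Y: 569.28 + 0.76Y = Y
0.24Y = 569.28, so Y = 569.28/0.24 = 2372

Y = 2372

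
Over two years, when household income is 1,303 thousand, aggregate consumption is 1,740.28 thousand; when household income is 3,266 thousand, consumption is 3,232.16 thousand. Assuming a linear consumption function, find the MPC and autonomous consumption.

MPC = 0.76; a = 750

MPC = ΔC/ΔY = (3232.16 − 1740.28)/(3266 − 1303) = 1491.88/1963 = 0.76
a = C − MPC·Y = 1740.28 − 0.76(1303) = 1740.28 − 990.28 = 750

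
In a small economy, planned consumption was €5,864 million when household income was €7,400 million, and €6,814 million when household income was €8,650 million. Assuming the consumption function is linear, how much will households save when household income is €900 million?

S = -24

MPC = (6814 − 5864)/(8650 − 7400) = 950/1250 = 0.76
a = 5864 − 0.76(7400) = 5864 − 5624 = 240
C = 240 + 0.76(900) = 924
S = 900 − 924 = -24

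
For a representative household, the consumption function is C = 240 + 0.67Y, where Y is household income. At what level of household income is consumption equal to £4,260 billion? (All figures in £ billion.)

240 + 0.67Y = 4260
0.67Y = 4020, so Y = 4020/0.67 = 6000

Y = 6000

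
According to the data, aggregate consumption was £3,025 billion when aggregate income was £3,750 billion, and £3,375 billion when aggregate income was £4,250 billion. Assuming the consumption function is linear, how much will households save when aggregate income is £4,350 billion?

MPC = (3375 − 3025)/(4250 − 3750) = 350/500 = 0.7
a = 3025 − 0.7(3750) = 3025 − 2625 = 400
C = 400 + 0.7(4350) = 3445
S = 4350 − 3445 = 905

S = 905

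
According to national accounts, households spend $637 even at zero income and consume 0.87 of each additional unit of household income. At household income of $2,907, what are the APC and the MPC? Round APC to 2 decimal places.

MPC = 0.87 (the slope of the consumption function)
C = 637 + 0.87(2907) = 3166.09, so APC = 3166.09/2907 = 1.09

APC = 1.09; MPC = 0.87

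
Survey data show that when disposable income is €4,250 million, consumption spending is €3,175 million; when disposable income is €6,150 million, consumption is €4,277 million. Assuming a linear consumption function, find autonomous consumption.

MPC = ΔC/ΔY = (4277 − 3175)/(6150 − 4250) = 1102/1900 = 0.58
a = C − MPC·Y = 3175 − 0.58(4250) = 3175 − 2465 = 710

a = 710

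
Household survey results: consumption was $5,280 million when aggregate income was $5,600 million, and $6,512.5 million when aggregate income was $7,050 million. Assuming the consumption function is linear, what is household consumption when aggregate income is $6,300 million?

C = 5875

MPC = (6512.5 − 5280)/(7050 − 5600) = 1232.5/1450 = 0.85
a = 5280 − 0.85(5600) = 5280 − 4760 = 520
C = 520 + 0.85(6300) = 520 + 5355 = 5875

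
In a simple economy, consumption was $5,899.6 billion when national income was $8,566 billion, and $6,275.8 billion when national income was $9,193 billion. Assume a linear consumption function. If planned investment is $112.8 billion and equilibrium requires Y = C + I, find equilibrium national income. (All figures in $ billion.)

MPC = (6275.8 − 5899.6)/(9193 − 8566) = 376.2/627 = 0.6
a = 5899.6 − 0.6(8566) = 760
Equilibrium: Y = 760 + 0.6Y + 112.8
0.4Y = 872.8, so Y = 872.8/0.4 = 2182

Y = 2182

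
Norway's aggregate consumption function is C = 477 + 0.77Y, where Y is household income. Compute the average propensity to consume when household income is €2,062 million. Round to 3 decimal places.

APC = 1.001

C = 477 + 0.77(2062) = 2064.74
APC = C/Y = 2064.74/2062 = 1.001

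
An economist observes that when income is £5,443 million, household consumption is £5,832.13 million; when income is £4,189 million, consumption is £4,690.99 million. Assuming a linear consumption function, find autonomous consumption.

MPC = ΔC/ΔY = (5832.13 − 4690.99)/(5443 − 4189) = 1141.14/1254 = 0.91
a = C − MPC·Y = 4690.99 − 0.91(4189) = 4690.99 − 3811.99 = 879

a = 879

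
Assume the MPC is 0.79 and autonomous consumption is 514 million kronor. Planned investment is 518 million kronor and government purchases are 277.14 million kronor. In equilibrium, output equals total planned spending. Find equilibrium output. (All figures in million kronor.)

Y = C + I + G = 514 + 0.79Y + 518 + 277.14
Y − 0.79Y = 1309.14
0.21Y = 1309.14, so Y = 1309.14/0.21 = 6234

Y = 6234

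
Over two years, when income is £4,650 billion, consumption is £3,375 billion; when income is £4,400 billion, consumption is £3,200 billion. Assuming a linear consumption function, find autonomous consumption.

MPC = ΔC/ΔY = (3375 − 3200)/(4650 − 4400) = 175/250 = 0.7
a = C − MPC·Y = 3200 − 0.7(4400) = 3200 − 3080 = 120

a = 120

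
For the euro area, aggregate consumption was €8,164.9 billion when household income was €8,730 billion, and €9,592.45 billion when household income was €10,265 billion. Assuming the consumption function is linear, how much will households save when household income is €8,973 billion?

S = 582.11

MPC = (9592.45 − 8164.9)/(10265 − 8730) = 1427.55/1535 = 0.93
a = 8164.9 − 0.93(8730) = 8164.9 − 8118.9 = 46
C = 46 + 0.93(8973) = 8390.89
S = 8973 − 8390.89 = 582.11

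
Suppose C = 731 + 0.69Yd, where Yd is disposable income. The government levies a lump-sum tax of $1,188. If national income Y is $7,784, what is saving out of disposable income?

S = 1313.76

Yd = Y − T = 7784 − 1188 = 6596
C = 731 + 0.69(6596) = 731 + 4551.24 = 5282.24
S = Yd − C = 6596 − 5282.24 = 1313.76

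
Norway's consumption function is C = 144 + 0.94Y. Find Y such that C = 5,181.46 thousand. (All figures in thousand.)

Y = 5359

144 + 0.94Y = 5181.46
0.94Y = 5037.46, so Y = 5037.46/0.94 = 5359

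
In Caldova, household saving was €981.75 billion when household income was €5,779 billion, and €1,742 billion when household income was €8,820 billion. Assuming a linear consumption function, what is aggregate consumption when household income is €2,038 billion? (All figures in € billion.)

MPS = ΔS/ΔY = (1742 − 981.75)/(8820 − 5779) = 760.25/3041 = 0.25
MPC = 1 − MPS = 0.75
Autonomous saving = 981.75 − 0.25(5779) = -463, so a = 463
C = 463 + 0.75(2038) = 463 + 1528.5 = 1991.5

C = 1991.5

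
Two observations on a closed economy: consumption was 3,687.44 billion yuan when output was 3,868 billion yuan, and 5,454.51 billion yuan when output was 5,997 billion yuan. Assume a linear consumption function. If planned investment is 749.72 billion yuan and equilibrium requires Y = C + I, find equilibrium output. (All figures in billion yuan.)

MPC = (5454.51 − 3687.44)/(5997 − 3868) = 1767.07/2129 = 0.83
a = 3687.44 − 0.83(3868) = 477
Equilibrium: Y = 477 + 0.83Y + 749.72
0.17Y = 1226.72, so Y = 1226.72/0.17 = 7216

Y = 7216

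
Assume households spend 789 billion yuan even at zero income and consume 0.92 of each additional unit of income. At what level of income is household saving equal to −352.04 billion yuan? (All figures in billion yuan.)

S = Y − C = -789 + 0.08Y
-789 + 0.08Y = -352.04, so 0.08Y = 436.96 and Y = 5462

Y = 5462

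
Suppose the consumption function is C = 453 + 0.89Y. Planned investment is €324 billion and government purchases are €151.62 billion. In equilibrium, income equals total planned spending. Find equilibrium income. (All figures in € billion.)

Y = 8442

Y = C + I + G = 453 + 0.89Y + 324 + 151.62
Y − 0.89Y = 928.62
0.11Y = 928.62, so Y = 928.62/0.11 = 8442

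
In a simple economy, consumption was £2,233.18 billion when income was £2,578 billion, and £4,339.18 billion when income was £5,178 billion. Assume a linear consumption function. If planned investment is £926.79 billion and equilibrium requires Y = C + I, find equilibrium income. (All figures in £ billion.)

MPC = (4339.18 − 2233.18)/(5178 − 2578) = 2106/2600 = 0.81
a = 2233.18 − 0.81(2578) = 145
Equilibrium: Y = 145 + 0.81Y + 926.79
0.19Y = 1071.79, so Y = 1071.79/0.19 = 5641

Y = 5641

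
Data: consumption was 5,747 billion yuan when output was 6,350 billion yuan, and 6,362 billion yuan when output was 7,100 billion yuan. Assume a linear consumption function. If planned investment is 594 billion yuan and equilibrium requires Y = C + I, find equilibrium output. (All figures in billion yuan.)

MPC = (6362 − 5747)/(7100 − 6350) = 615/750 = 0.82
a = 5747 − 0.82(6350) = 540
Equilibrium: Y = 540 + 0.82Y + 594
0.18Y = 1134, so Y = 1134/0.18 = 6300

Y = 6300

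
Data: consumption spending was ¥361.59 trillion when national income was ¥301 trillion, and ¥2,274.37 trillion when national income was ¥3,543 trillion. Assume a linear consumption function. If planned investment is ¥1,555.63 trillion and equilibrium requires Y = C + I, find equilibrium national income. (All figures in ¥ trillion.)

MPC = (2274.37 − 361.59)/(3543 − 301) = 1912.78/3242 = 0.59
a = 361.59 − 0.59(301) = 184
Equilibrium: Y = 184 + 0.59Y + 1555.63
0.41Y = 1739.63, so Y = 1739.63/0.41 = 4243

Y = 4243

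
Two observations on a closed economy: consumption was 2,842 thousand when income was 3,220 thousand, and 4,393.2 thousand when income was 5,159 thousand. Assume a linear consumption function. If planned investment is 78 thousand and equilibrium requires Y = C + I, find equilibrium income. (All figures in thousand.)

MPC = (4393.2 − 2842)/(5159 − 3220) = 1551.2/1939 = 0.8
a = 2842 − 0.8(3220) = 266
Equilibrium: Y = 266 + 0.8Y + 78
0.2Y = 344, so Y = 344/0.2 = 1720

Y = 1720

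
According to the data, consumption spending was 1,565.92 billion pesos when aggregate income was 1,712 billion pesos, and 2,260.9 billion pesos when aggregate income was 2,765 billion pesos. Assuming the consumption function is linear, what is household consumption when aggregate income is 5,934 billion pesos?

MPC = (2260.9 − 1565.92)/(2765 − 1712) = 694.98/1053 = 0.66
a = 1565.92 − 0.66(1712) = 1565.92 − 1129.92 = 436
C = 436 + 0.66(5934) = 436 + 3916.44 = 4352.44

C = 4352.44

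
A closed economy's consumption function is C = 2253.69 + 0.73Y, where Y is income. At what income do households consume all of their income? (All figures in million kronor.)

At break-even, C = Y: 2253.69 + 0.73Y = Y
0.27Y = 2253.69, so Y = 2253.69/0.27 = 8347

Y = 8347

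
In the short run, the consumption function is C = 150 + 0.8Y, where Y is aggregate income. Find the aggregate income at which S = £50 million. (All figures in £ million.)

Y = 1000

S = Y − C = -150 + 0.2Y
-150 + 0.2Y = 50, so 0.2Y = 200 and Y = 1000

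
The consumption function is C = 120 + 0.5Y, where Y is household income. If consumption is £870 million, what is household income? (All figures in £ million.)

Y = 1500

120 + 0.5Y = 870
0.5Y = 750, so Y = 750/0.5 = 1500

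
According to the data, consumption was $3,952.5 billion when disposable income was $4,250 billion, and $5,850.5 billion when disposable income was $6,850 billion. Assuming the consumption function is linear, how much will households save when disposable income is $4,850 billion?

MPC = (5850.5 − 3952.5)/(6850 − 4250) = 1898/2600 = 0.73
a = 3952.5 − 0.73(4250) = 3952.5 − 3102.5 = 850
C = 850 + 0.73(4850) = 4390.5
S = 4850 − 4390.5 = 459.5

S = 459.5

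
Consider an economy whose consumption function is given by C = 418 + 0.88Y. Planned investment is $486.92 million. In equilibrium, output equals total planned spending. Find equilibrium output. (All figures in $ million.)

Y = C + I = 418 + 0.88Y + 486.92
Y − 0.88Y = 904.92
0.12Y = 904.92, so Y = 904.92/0.12 = 7541

Y = 7541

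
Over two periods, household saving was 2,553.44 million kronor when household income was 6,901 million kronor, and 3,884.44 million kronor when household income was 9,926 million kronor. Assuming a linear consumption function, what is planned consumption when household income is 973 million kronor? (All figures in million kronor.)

C = 1027.88

MPS = ΔS/ΔY = (3884.44 − 2553.44)/(9926 − 6901) = 1331/3025 = 0.44
MPC = 1 − MPS = 0.56
Autonomous saving = 2553.44 − 0.44(6901) = -483, so a = 483
C = 483 + 0.56(973) = 483 + 544.88 = 1027.88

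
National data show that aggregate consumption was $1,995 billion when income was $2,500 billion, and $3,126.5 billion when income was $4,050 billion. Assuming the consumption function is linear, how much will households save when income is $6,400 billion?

S = 1558

MPC = (3126.5 − 1995)/(4050 − 2500) = 1131.5/1550 = 0.73
a = 1995 − 0.73(2500) = 1995 − 1825 = 170
C = 170 + 0.73(6400) = 4842
S = 6400 − 4842 = 1558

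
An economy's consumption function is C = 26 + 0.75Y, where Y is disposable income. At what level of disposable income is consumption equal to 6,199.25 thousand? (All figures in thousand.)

26 + 0.75Y = 6199.25
0.75Y = 6173.25, so Y = 6173.25/0.75 = 8231

Y = 8231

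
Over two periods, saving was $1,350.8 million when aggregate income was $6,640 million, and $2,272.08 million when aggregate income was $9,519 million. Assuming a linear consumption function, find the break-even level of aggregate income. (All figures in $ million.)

MPS = ΔS/ΔY = (2272.08 − 1350.8)/(9519 − 6640) = 921.28/2879 = 0.32
MPC = 1 − MPS = 0.68
From S(6640) = 1350.8: −a + 0.32(6640) = 1350.8, so a = 2124.8 − 1350.8 = 774
Break-even (S = 0): Y = a/MPS = 774/0.32 = 2418.75

Y = 2418.75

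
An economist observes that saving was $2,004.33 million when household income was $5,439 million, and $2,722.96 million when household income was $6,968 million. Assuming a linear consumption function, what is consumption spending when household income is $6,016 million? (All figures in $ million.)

C = 3740.48

MPS = ΔS/ΔY = (2722.96 − 2004.33)/(6968 − 5439) = 718.63/1529 = 0.47
MPC = 1 − MPS = 0.53
Autonomous saving = 2004.33 − 0.47(5439) = -552, so a = 552
C = 552 + 0.53(6016) = 552 + 3188.48 = 3740.48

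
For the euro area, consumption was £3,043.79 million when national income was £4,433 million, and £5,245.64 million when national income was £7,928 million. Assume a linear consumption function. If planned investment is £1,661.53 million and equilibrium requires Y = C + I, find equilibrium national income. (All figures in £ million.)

MPC = (5245.64 − 3043.79)/(7928 − 4433) = 2201.85/3495 = 0.63
a = 3043.79 − 0.63(4433) = 251
Equilibrium: Y = 251 + 0.63Y + 1661.53
0.37Y = 1912.53, so Y = 1912.53/0.37 = 5169

Y = 5169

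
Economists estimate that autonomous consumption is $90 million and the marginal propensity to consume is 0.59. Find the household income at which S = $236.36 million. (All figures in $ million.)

S = Y − C = -90 + 0.41Y
-90 + 0.41Y = 236.36, so 0.41Y = 326.36 and Y = 796

Y = 796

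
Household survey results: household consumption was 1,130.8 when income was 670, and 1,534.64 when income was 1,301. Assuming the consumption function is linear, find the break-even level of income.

MPC = (1534.64 − 1130.8)/(1301 − 670) = 403.84/631 = 0.64
a = 1130.8 − 0.64(670) = 1130.8 − 428.8 = 702
Break-even: Y = a/(1−MPC) = 702/0.36 = 1950

Y = 1950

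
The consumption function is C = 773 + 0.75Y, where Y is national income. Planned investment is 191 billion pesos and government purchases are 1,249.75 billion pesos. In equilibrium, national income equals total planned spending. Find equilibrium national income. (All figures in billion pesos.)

Y = 8855

Y = C + I + G = 773 + 0.75Y + 191 + 1249.75
Y − 0.75Y = 2213.75
0.25Y = 2213.75, so Y = 2213.75/0.25 = 8855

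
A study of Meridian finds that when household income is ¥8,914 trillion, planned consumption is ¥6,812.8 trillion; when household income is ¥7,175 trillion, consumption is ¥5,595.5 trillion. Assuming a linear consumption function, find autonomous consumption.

MPC = ΔC/ΔY = (6812.8 − 5595.5)/(8914 − 7175) = 1217.3/1739 = 0.7
a = C − MPC·Y = 5595.5 − 0.7(7175) = 5595.5 − 5022.5 = 573

a = 573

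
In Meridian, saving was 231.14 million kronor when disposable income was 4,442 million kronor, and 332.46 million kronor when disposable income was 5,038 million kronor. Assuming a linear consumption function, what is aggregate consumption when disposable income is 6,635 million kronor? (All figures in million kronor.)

C = 6031.05

MPS = ΔS/ΔY = (332.46 − 231.14)/(5038 − 4442) = 101.32/596 = 0.17
MPC = 1 − MPS = 0.83
Autonomous saving = 231.14 − 0.17(4442) = -524, so a = 524
C = 524 + 0.83(6635) = 524 + 5507.05 = 6031.05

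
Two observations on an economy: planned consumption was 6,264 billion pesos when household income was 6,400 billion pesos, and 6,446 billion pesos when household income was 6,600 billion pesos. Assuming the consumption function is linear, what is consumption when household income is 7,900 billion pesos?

C = 7629

MPC = (6446 − 6264)/(6600 − 6400) = 182/200 = 0.91
a = 6264 − 0.91(6400) = 6264 − 5824 = 440
C = 440 + 0.91(7900) = 440 + 7189 = 7629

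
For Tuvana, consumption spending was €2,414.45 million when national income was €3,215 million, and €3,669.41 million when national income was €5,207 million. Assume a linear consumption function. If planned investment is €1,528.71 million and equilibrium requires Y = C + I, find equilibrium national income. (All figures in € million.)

MPC = (3669.41 − 2414.45)/(5207 − 3215) = 1254.96/1992 = 0.63
a = 2414.45 − 0.63(3215) = 389
Equilibrium: Y = 389 + 0.63Y + 1528.71
0.37Y = 1917.71, so Y = 1917.71/0.37 = 5183

Y = 5183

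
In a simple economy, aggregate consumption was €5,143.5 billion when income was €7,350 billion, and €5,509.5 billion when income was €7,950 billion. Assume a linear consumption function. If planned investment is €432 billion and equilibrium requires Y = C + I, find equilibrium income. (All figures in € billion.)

Y = 2800

MPC = (5509.5 − 5143.5)/(7950 − 7350) = 366/600 = 0.61
a = 5143.5 − 0.61(7350) = 660
Equilibrium: Y = 660 + 0.61Y + 432
0.39Y = 1092, so Y = 1092/0.39 = 2800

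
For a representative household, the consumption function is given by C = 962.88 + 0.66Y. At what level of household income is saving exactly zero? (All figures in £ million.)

Y = 2832

At break-even, C = Y: 962.88 + 0.66Y = Y
0.34Y = 962.88, so Y = 962.88/0.34 = 2832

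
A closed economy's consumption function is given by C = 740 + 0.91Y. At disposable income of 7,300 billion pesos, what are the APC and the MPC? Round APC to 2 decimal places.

APC = 1.01; MPC = 0.91

MPC = 0.91 (the slope of the consumption function)
C = 740 + 0.91(7300) = 7383, so APC = 7383/7300 = 1.01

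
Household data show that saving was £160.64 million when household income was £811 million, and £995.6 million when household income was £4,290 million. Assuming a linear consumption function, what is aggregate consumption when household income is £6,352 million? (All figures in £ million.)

MPS = ΔS/ΔY = (995.6 − 160.64)/(4290 − 811) = 834.96/3479 = 0.24
MPC = 1 − MPS = 0.76
Autonomous saving = 160.64 − 0.24(811) = -34, so a = 34
C = 34 + 0.76(6352) = 34 + 4827.52 = 4861.52

C = 4861.52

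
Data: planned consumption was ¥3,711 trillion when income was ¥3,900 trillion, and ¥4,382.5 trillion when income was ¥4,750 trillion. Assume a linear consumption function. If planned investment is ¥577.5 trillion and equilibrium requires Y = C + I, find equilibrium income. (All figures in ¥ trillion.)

Y = 5750

MPC = (4382.5 − 3711)/(4750 − 3900) = 671.5/850 = 0.79
a = 3711 − 0.79(3900) = 630
Equilibrium: Y = 630 + 0.79Y + 577.5
0.21Y = 1207.5, so Y = 1207.5/0.21 = 5750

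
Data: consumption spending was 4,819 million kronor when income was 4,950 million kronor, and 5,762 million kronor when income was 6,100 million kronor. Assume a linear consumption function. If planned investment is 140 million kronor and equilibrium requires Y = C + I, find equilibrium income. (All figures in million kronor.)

Y = 5000

MPC = (5762 − 4819)/(6100 − 4950) = 943/1150 = 0.82
a = 4819 − 0.82(4950) = 760
Equilibrium: Y = 760 + 0.82Y + 140
0.18Y = 900, so Y = 900/0.18 = 5000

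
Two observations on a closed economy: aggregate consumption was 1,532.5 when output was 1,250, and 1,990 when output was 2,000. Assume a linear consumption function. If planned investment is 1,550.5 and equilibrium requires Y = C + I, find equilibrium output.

Y = 5950

MPC = (1990 − 1532.5)/(2000 − 1250) = 457.5/750 = 0.61
a = 1532.5 − 0.61(1250) = 770
Equilibrium: Y = 770 + 0.61Y + 1550.5
0.39Y = 2320.5, so Y = 2320.5/0.39 = 5950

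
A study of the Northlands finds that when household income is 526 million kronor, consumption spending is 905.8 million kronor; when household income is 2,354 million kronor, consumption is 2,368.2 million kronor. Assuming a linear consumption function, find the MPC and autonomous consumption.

MPC = 0.8; a = 485

MPC = ΔC/ΔY = (2368.2 − 905.8)/(2354 − 526) = 1462.4/1828 = 0.8
a = C − MPC·Y = 905.8 − 0.8(526) = 905.8 − 420.8 = 485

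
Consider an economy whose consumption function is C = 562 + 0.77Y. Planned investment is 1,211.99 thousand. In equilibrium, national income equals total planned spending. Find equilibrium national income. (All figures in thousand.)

Y = 7713

Y = C + I = 562 + 0.77Y + 1211.99
Y − 0.77Y = 1773.99
0.23Y = 1773.99, so Y = 1773.99/0.23 = 7713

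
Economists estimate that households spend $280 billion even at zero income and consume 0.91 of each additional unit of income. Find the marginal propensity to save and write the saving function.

MPS = 0.09; S = -280 + 0.09Y

MPS = 1 − MPC = 1 − 0.91 = 0.09
S = Y − C = -280 + 0.09Y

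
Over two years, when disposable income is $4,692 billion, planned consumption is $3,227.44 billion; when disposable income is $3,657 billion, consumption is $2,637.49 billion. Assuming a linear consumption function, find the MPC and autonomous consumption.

MPC = 0.57; a = 553

MPC = ΔC/ΔY = (3227.44 − 2637.49)/(4692 − 3657) = 589.95/1035 = 0.57
a = C − MPC·Y = 2637.49 − 0.57(3657) = 2637.49 − 2084.49 = 553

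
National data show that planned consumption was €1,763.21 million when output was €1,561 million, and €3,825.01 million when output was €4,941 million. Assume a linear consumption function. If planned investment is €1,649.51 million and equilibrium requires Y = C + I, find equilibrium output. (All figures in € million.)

Y = 6309

MPC = (3825.01 − 1763.21)/(4941 − 1561) = 2061.8/3380 = 0.61
a = 1763.21 − 0.61(1561) = 811
Equilibrium: Y = 811 + 0.61Y + 1649.51
0.39Y = 2460.51, so Y = 2460.51/0.39 = 6309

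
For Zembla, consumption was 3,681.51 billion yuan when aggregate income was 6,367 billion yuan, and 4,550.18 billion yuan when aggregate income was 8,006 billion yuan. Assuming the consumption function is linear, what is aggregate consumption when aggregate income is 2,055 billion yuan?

C = 1396.15

MPC = (4550.18 − 3681.51)/(8006 − 6367) = 868.67/1639 = 0.53
a = 3681.51 − 0.53(6367) = 3681.51 − 3374.51 = 307
C = 307 + 0.53(2055) = 307 + 1089.15 = 1396.15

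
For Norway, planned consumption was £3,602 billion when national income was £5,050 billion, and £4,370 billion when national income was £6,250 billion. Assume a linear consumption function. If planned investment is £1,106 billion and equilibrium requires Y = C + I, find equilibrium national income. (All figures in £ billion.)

Y = 4100

MPC = (4370 − 3602)/(6250 − 5050) = 768/1200 = 0.64
a = 3602 − 0.64(5050) = 370
Equilibrium: Y = 370 + 0.64Y + 1106
0.36Y = 1476, so Y = 1476/0.36 = 4100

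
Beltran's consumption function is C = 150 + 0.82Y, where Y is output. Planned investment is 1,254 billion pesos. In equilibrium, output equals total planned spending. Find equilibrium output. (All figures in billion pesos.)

Y = 7800

Y = C + I = 150 + 0.82Y + 1254
Y − 0.82Y = 1404
0.18Y = 1404, so Y = 1404/0.18 = 7800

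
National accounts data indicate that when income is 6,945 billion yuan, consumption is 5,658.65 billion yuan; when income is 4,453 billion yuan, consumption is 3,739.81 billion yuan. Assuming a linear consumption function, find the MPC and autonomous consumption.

MPC = 0.77; a = 311

MPC = ΔC/ΔY = (5658.65 − 3739.81)/(6945 − 4453) = 1918.84/2492 = 0.77
a = C − MPC·Y = 3739.81 − 0.77(4453) = 3739.81 − 3428.81 = 311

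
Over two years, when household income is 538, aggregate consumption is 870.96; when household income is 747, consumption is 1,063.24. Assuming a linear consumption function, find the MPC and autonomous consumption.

MPC = ΔC/ΔY = (1063.24 − 870.96)/(747 − 538) = 192.28/209 = 0.92
a = C − MPC·Y = 870.96 − 0.92(538) = 870.96 − 494.96 = 376

MPC = 0.92; a = 376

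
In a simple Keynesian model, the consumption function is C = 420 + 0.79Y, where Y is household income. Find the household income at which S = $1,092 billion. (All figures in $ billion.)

S = Y − C = -420 + 0.21Y
-420 + 0.21Y = 1092, so 0.21Y = 1512 and Y = 7200

Y = 7200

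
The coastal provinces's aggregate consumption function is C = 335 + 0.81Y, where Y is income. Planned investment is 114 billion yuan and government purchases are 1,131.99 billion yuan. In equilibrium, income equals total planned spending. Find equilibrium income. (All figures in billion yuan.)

Y = C + I + G = 335 + 0.81Y + 114 + 1131.99
Y − 0.81Y = 1580.99
0.19Y = 1580.99, so Y = 1580.99/0.19 = 8321

Y = 8321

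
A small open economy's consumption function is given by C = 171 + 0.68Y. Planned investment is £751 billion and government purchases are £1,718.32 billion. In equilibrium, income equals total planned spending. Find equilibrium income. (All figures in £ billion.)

Y = 8251

Y = C + I + G = 171 + 0.68Y + 751 + 1718.32
Y − 0.68Y = 2640.32
0.32Y = 2640.32, so Y = 2640.32/0.32 = 8251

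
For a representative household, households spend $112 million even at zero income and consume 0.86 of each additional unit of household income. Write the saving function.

S = -112 + 0.14Y

S = Y − C = Y − (112 + 0.86Y) = -112 + (1 − 0.86)Y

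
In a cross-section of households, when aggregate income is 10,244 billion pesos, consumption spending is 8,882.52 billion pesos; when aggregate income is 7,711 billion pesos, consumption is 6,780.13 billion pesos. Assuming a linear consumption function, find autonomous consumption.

a = 380

MPC = ΔC/ΔY = (8882.52 − 6780.13)/(10244 − 7711) = 2102.39/2533 = 0.83
a = C − MPC·Y = 6780.13 − 0.83(7711) = 6780.13 − 6400.13 = 380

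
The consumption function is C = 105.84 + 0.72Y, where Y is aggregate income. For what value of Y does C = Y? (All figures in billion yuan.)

Y = 378

At break-even, C = Y: 105.84 + 0.72Y = Y
0.28Y = 105.84, so Y = 105.84/0.28 = 378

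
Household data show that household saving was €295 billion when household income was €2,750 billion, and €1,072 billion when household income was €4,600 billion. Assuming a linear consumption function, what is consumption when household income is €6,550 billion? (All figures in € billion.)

C = 4659

MPS = ΔS/ΔY = (1072 − 295)/(4600 − 2750) = 777/1850 = 0.42
MPC = 1 − MPS = 0.58
Autonomous saving = 295 − 0.42(2750) = -860, so a = 860
C = 860 + 0.58(6550) = 860 + 3799 = 4659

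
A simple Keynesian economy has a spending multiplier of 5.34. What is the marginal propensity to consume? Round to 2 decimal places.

MPC = 0.81

k = 1/(1 − MPC), so 1 − MPC = 1/k = 1/5.34 = 0.1873
MPC = 1 − 0.1873 = 0.81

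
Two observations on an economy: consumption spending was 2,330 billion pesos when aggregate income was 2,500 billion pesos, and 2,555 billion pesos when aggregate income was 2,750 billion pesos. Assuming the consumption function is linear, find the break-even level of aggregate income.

Y = 800

MPC = (2555 − 2330)/(2750 − 2500) = 225/250 = 0.9
a = 2330 − 0.9(2500) = 2330 − 2250 = 80
Break-even: Y = a/(1−MPC) = 80/0.1 = 800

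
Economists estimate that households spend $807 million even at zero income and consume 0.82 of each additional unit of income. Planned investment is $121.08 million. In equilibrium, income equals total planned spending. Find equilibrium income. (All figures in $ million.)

Y = C + I = 807 + 0.82Y + 121.08
Y − 0.82Y = 928.08
0.18Y = 928.08, so Y = 928.08/0.18 = 5156

Y = 5156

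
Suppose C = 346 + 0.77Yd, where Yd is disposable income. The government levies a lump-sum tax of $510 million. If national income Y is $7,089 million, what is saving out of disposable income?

S = 1167.17

Yd = Y − T = 7089 − 510 = 6579
C = 346 + 0.77(6579) = 346 + 5065.83 = 5411.83
S = Yd − C = 6579 − 5411.83 = 1167.17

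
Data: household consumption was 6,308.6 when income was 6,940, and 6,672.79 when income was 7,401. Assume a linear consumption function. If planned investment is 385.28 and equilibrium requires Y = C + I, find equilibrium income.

Y = 5768

MPC = (6672.79 − 6308.6)/(7401 − 6940) = 364.19/461 = 0.79
a = 6308.6 − 0.79(6940) = 826
Equilibrium: Y = 826 + 0.79Y + 385.28
0.21Y = 1211.28, so Y = 1211.28/0.21 = 5768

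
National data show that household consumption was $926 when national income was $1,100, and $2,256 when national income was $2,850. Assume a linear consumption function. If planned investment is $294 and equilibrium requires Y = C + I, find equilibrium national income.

Y = 1600

MPC = (2256 − 926)/(2850 − 1100) = 1330/1750 = 0.76
a = 926 − 0.76(1100) = 90
Equilibrium: Y = 90 + 0.76Y + 294
0.24Y = 384, so Y = 384/0.24 = 1600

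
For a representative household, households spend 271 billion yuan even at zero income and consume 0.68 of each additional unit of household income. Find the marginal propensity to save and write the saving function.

MPS = 1 − MPC = 1 − 0.68 = 0.32
S = Y − C = -271 + 0.32Y

MPS = 0.32; S = -271 + 0.32Y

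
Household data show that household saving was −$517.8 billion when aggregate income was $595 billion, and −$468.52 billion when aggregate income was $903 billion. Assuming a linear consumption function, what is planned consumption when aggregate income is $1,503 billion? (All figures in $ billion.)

MPS = ΔS/ΔY = (-468.52 − (-517.8))/(903 − 595) = 49.28/308 = 0.16
MPC = 1 − MPS = 0.84
Autonomous saving = -517.8 − 0.16(595) = -613, so a = 613
C = 613 + 0.84(1503) = 613 + 1262.52 = 1875.52

C = 1875.52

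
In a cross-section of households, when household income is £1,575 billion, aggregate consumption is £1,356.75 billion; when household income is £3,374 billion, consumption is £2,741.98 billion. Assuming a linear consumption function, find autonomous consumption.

a = 144

MPC = ΔC/ΔY = (2741.98 − 1356.75)/(3374 − 1575) = 1385.23/1799 = 0.77
a = C − MPC·Y = 1356.75 − 0.77(1575) = 1356.75 − 1212.75 = 144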